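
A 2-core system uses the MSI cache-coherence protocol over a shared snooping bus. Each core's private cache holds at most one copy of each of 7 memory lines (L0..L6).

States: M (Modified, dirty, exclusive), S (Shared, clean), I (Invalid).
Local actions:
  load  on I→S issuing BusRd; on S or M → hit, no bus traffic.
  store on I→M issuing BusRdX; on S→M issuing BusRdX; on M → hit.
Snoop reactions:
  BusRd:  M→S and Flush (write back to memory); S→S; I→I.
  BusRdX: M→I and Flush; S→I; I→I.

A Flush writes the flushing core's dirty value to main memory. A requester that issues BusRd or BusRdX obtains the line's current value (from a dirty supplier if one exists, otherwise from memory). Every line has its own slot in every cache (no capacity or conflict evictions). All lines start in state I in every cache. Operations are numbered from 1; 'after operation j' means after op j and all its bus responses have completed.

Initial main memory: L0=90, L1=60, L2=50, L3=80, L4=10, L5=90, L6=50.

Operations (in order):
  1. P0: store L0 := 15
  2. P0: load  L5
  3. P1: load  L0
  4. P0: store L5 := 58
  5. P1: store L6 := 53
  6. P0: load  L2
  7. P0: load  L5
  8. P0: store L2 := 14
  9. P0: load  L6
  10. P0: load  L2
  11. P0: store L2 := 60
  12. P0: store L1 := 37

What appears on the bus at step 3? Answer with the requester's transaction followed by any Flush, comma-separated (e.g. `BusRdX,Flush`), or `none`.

[1] P0: store L0 := 15 | P0:M(15), P1:I | bus: BusRdX
[2] P0: load  L5 | P0:S(90), P1:I | bus: BusRd
[3] P1: load  L0 | P0:S(15), P1:S(15) | bus: BusRd,Flush
[4] P0: store L5 := 58 | P0:M(58), P1:I | bus: BusRdX
[5] P1: store L6 := 53 | P0:I, P1:M(53) | bus: BusRdX
[6] P0: load  L2 | P0:S(50), P1:I | bus: BusRd
[7] P0: load  L5 | P0:M(58), P1:I | bus: none
[8] P0: store L2 := 14 | P0:M(14), P1:I | bus: BusRdX
[9] P0: load  L6 | P0:S(53), P1:S(53) | bus: BusRd,Flush
[10] P0: load  L2 | P0:M(14), P1:I | bus: none
[11] P0: store L2 := 60 | P0:M(60), P1:I | bus: none
[12] P0: store L1 := 37 | P0:M(37), P1:I | bus: BusRdX

bus = BusRd,Flush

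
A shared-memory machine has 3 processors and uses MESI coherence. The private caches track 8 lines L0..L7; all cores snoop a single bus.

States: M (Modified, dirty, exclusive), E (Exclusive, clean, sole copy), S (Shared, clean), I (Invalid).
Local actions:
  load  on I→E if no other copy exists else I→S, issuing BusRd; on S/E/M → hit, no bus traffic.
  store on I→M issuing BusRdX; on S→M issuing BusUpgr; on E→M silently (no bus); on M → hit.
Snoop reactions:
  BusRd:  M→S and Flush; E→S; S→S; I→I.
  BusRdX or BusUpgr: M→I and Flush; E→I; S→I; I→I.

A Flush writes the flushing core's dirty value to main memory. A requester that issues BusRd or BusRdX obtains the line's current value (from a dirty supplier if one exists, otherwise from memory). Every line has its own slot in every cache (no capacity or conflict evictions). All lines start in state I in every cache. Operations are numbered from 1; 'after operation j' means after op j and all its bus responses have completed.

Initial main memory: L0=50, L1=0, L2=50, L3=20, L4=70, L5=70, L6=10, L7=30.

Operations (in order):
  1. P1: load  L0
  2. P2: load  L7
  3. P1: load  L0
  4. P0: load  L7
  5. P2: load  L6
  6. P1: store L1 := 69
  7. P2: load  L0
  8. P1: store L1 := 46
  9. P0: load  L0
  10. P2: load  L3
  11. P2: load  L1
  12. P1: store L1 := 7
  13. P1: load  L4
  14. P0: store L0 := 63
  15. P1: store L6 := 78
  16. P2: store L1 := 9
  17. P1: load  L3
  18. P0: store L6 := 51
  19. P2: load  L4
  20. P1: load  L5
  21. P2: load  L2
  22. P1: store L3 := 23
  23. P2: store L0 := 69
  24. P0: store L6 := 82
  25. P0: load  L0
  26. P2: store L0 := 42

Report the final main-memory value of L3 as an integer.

memory[L3] = 20

  op1 P1: load  L0 → I/E/I on L0; bus BusRd; mem=50
  op2 P2: load  L7 → I/I/E on L7; bus BusRd; mem=30
  op3 P1: load  L0 → I/E/I on L0; bus (none); mem=50
  op4 P0: load  L7 → S/I/S on L7; bus BusRd; mem=30
  op5 P2: load  L6 → I/I/E on L6; bus BusRd; mem=10
  op6 P1: store L1 := 69 → I/M/I on L1; bus BusRdX; mem=0
  op7 P2: load  L0 → I/S/S on L0; bus BusRd; mem=50
  op8 P1: store L1 := 46 → I/M/I on L1; bus (none); mem=0
  op9 P0: load  L0 → S/S/S on L0; bus BusRd; mem=50
  op10 P2: load  L3 → I/I/E on L3; bus BusRd; mem=20
  op11 P2: load  L1 → I/S/S on L1; bus BusRd Flush; mem=46
  op12 P1: store L1 := 7 → I/M/I on L1; bus BusUpgr; mem=46
  op13 P1: load  L4 → I/E/I on L4; bus BusRd; mem=70
  op14 P0: store L0 := 63 → M/I/I on L0; bus BusUpgr; mem=50
  op15 P1: store L6 := 78 → I/M/I on L6; bus BusRdX; mem=10
  op16 P2: store L1 := 9 → I/I/M on L1; bus BusRdX Flush; mem=7
  op17 P1: load  L3 → I/S/S on L3; bus BusRd; mem=20
  op18 P0: store L6 := 51 → M/I/I on L6; bus BusRdX Flush; mem=78
  op19 P2: load  L4 → I/S/S on L4; bus BusRd; mem=70
  op20 P1: load  L5 → I/E/I on L5; bus BusRd; mem=70
  op21 P2: load  L2 → I/I/E on L2; bus BusRd; mem=50
  op22 P1: store L3 := 23 → I/M/I on L3; bus BusUpgr; mem=20
  op23 P2: store L0 := 69 → I/I/M on L0; bus BusRdX Flush; mem=63
  op24 P0: store L6 := 82 → M/I/I on L6; bus (none); mem=78
  op25 P0: load  L0 → S/I/S on L0; bus BusRd Flush; mem=69
  op26 P2: store L0 := 42 → I/I/M on L0; bus BusUpgr; mem=69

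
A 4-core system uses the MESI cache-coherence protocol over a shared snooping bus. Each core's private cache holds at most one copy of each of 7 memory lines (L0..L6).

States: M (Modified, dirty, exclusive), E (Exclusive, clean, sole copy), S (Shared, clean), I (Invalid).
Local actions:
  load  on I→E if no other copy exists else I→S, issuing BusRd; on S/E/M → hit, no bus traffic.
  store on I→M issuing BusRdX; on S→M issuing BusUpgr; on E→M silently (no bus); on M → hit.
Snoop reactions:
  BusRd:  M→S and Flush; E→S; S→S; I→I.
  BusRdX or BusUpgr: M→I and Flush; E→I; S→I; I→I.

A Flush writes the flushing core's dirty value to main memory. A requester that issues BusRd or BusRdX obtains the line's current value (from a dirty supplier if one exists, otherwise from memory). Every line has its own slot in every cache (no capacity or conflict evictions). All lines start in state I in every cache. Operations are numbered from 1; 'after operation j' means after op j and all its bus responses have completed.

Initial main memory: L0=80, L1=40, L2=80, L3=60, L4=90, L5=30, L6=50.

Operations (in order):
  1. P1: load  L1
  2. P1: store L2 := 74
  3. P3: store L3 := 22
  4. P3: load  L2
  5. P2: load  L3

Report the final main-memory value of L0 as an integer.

memory[L0] = 80

[1] P1: load  L1 | P0:I, P1:E(40), P2:I, P3:I | bus: BusRd
[2] P1: store L2 := 74 | P0:I, P1:M(74), P2:I, P3:I | bus: BusRdX
[3] P3: store L3 := 22 | P0:I, P1:I, P2:I, P3:M(22) | bus: BusRdX
[4] P3: load  L2 | P0:I, P1:S(74), P2:I, P3:S(74) | bus: BusRd,Flush
[5] P2: load  L3 | P0:I, P1:I, P2:S(22), P3:S(22) | bus: BusRd,Flush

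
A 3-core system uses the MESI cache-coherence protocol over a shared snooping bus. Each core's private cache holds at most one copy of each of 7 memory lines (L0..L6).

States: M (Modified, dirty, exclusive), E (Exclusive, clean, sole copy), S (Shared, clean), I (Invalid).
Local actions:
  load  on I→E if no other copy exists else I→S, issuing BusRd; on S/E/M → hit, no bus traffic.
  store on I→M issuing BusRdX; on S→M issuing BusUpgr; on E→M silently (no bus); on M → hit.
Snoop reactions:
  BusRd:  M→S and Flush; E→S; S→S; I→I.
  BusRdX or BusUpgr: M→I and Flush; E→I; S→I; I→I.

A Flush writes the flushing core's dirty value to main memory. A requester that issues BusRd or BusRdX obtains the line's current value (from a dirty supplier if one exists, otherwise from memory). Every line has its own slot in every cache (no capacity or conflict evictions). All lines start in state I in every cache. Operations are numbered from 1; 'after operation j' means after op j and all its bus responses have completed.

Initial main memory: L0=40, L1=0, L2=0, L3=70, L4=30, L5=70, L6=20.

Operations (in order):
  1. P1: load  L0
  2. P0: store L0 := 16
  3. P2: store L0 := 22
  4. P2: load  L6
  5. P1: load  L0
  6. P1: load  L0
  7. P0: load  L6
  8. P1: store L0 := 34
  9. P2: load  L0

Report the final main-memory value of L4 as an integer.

[1] P1: load  L0 | P0:I, P1:E(40), P2:I | bus: BusRd
[2] P0: store L0 := 16 | P0:M(16), P1:I, P2:I | bus: BusRdX
[3] P2: store L0 := 22 | P0:I, P1:I, P2:M(22) | bus: BusRdX,Flush
[4] P2: load  L6 | P0:I, P1:I, P2:E(20) | bus: BusRd
[5] P1: load  L0 | P0:I, P1:S(22), P2:S(22) | bus: BusRd,Flush
[6] P1: load  L0 | P0:I, P1:S(22), P2:S(22) | bus: none
[7] P0: load  L6 | P0:S(20), P1:I, P2:S(20) | bus: BusRd
[8] P1: store L0 := 34 | P0:I, P1:M(34), P2:I | bus: BusUpgr
[9] P2: load  L0 | P0:I, P1:S(34), P2:S(34) | bus: BusRd,Flush

memory[L4] = 30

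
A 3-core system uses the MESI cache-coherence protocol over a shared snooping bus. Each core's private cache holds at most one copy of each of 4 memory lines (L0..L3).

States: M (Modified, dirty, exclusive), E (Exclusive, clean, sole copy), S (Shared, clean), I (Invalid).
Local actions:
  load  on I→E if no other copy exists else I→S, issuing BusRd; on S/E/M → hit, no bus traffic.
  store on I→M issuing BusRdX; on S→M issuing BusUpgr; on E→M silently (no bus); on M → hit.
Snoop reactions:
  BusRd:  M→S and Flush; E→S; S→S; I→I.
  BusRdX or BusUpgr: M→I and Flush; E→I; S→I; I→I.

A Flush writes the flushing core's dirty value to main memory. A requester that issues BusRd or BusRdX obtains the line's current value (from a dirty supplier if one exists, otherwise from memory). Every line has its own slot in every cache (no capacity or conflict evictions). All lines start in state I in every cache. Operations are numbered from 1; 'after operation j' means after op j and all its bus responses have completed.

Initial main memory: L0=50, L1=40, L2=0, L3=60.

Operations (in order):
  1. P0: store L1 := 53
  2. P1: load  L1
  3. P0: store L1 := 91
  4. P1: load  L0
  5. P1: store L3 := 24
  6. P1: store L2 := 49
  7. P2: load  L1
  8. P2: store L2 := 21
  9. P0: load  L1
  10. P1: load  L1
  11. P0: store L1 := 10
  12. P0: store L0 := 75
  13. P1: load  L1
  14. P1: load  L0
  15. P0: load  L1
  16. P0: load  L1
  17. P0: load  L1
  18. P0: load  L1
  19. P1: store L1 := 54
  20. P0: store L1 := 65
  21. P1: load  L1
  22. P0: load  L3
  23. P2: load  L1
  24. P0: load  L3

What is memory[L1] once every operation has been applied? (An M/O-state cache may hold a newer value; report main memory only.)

step 1: P0: store L1 := 53  ⟶  MII  (L1)  txn=BusRdX  M[L1]=40
step 2: P1: load  L1  ⟶  SSI  (L1)  txn=BusRd+Flush  M[L1]=53
step 3: P0: store L1 := 91  ⟶  MII  (L1)  txn=BusUpgr  M[L1]=53
step 4: P1: load  L0  ⟶  IEI  (L0)  txn=BusRd  M[L0]=50
step 5: P1: store L3 := 24  ⟶  IMI  (L3)  txn=BusRdX  M[L3]=60
step 6: P1: store L2 := 49  ⟶  IMI  (L2)  txn=BusRdX  M[L2]=0
step 7: P2: load  L1  ⟶  SIS  (L1)  txn=BusRd+Flush  M[L1]=91
step 8: P2: store L2 := 21  ⟶  IIM  (L2)  txn=BusRdX+Flush  M[L2]=49
step 9: P0: load  L1  ⟶  SIS  (L1)  txn=∅  M[L1]=91
step 10: P1: load  L1  ⟶  SSS  (L1)  txn=BusRd  M[L1]=91
step 11: P0: store L1 := 10  ⟶  MII  (L1)  txn=BusUpgr  M[L1]=91
step 12: P0: store L0 := 75  ⟶  MII  (L0)  txn=BusRdX  M[L0]=50
step 13: P1: load  L1  ⟶  SSI  (L1)  txn=BusRd+Flush  M[L1]=10
step 14: P1: load  L0  ⟶  SSI  (L0)  txn=BusRd+Flush  M[L0]=75
step 15: P0: load  L1  ⟶  SSI  (L1)  txn=∅  M[L1]=10
step 16: P0: load  L1  ⟶  SSI  (L1)  txn=∅  M[L1]=10
step 17: P0: load  L1  ⟶  SSI  (L1)  txn=∅  M[L1]=10
step 18: P0: load  L1  ⟶  SSI  (L1)  txn=∅  M[L1]=10
step 19: P1: store L1 := 54  ⟶  IMI  (L1)  txn=BusUpgr  M[L1]=10
step 20: P0: store L1 := 65  ⟶  MII  (L1)  txn=BusRdX+Flush  M[L1]=54
step 21: P1: load  L1  ⟶  SSI  (L1)  txn=BusRd+Flush  M[L1]=65
step 22: P0: load  L3  ⟶  SSI  (L3)  txn=BusRd+Flush  M[L3]=24
step 23: P2: load  L1  ⟶  SSS  (L1)  txn=BusRd  M[L1]=65
step 24: P0: load  L3  ⟶  SSI  (L3)  txn=∅  M[L3]=24

memory[L1] = 65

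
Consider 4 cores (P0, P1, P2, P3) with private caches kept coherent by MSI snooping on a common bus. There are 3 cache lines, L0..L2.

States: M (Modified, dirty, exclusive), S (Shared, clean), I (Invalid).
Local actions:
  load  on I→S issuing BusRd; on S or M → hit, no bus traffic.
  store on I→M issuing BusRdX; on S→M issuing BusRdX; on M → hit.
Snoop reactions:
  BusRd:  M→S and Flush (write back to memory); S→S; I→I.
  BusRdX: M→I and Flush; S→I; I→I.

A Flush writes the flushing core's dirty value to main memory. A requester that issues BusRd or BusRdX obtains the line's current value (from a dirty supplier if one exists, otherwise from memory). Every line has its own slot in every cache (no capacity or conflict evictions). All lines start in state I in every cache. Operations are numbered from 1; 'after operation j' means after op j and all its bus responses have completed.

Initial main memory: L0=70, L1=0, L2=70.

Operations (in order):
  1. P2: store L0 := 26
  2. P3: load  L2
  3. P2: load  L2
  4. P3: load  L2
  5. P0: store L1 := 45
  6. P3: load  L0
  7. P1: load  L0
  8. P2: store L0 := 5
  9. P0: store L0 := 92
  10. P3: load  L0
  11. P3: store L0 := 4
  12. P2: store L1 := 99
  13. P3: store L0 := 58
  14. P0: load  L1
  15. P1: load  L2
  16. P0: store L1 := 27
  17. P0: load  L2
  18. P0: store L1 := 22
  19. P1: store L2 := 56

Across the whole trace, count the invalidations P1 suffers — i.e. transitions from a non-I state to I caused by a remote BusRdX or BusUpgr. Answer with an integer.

invalidations = 1

  op1 P2: store L0 := 26 → I/I/M/I on L0; bus BusRdX; mem=70
  op2 P3: load  L2 → I/I/I/S on L2; bus BusRd; mem=70
  op3 P2: load  L2 → I/I/S/S on L2; bus BusRd; mem=70
  op4 P3: load  L2 → I/I/S/S on L2; bus (none); mem=70
  op5 P0: store L1 := 45 → M/I/I/I on L1; bus BusRdX; mem=0
  op6 P3: load  L0 → I/I/S/S on L0; bus BusRd Flush; mem=26
  op7 P1: load  L0 → I/S/S/S on L0; bus BusRd; mem=26
  op8 P2: store L0 := 5 → I/I/M/I on L0; bus BusRdX; mem=26
  op9 P0: store L0 := 92 → M/I/I/I on L0; bus BusRdX Flush; mem=5
  op10 P3: load  L0 → S/I/I/S on L0; bus BusRd Flush; mem=92
  op11 P3: store L0 := 4 → I/I/I/M on L0; bus BusRdX; mem=92
  op12 P2: store L1 := 99 → I/I/M/I on L1; bus BusRdX Flush; mem=45
  op13 P3: store L0 := 58 → I/I/I/M on L0; bus (none); mem=92
  op14 P0: load  L1 → S/I/S/I on L1; bus BusRd Flush; mem=99
  op15 P1: load  L2 → I/S/S/S on L2; bus BusRd; mem=70
  op16 P0: store L1 := 27 → M/I/I/I on L1; bus BusRdX; mem=99
  op17 P0: load  L2 → S/S/S/S on L2; bus BusRd; mem=70
  op18 P0: store L1 := 22 → M/I/I/I on L1; bus (none); mem=99
  op19 P1: store L2 := 56 → I/M/I/I on L2; bus BusRdX; mem=70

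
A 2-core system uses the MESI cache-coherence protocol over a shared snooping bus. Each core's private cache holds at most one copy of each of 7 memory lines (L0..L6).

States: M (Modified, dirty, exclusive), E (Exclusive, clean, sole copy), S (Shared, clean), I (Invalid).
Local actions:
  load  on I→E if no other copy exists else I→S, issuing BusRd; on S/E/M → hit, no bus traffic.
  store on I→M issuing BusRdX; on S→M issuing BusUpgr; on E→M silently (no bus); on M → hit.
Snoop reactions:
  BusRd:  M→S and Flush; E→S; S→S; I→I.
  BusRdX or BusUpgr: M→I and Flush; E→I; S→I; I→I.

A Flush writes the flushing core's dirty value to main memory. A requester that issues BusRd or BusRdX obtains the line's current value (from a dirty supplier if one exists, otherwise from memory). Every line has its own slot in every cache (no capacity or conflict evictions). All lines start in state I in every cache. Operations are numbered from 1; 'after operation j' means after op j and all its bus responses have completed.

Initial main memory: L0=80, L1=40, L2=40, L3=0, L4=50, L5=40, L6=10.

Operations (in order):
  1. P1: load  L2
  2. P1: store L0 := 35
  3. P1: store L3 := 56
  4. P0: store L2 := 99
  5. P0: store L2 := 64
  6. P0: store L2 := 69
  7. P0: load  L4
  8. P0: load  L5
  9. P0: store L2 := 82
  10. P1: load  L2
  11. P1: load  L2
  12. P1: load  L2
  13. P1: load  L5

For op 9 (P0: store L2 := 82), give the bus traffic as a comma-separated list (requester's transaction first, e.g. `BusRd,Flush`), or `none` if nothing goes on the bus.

[1] P1: load  L2 | P0:I, P1:E(40) | bus: BusRd
[2] P1: store L0 := 35 | P0:I, P1:M(35) | bus: BusRdX
[3] P1: store L3 := 56 | P0:I, P1:M(56) | bus: BusRdX
[4] P0: store L2 := 99 | P0:M(99), P1:I | bus: BusRdX
[5] P0: store L2 := 64 | P0:M(64), P1:I | bus: none
[6] P0: store L2 := 69 | P0:M(69), P1:I | bus: none
[7] P0: load  L4 | P0:E(50), P1:I | bus: BusRd
[8] P0: load  L5 | P0:E(40), P1:I | bus: BusRd
[9] P0: store L2 := 82 | P0:M(82), P1:I | bus: none
[10] P1: load  L2 | P0:S(82), P1:S(82) | bus: BusRd,Flush
[11] P1: load  L2 | P0:S(82), P1:S(82) | bus: none
[12] P1: load  L2 | P0:S(82), P1:S(82) | bus: none
[13] P1: load  L5 | P0:S(40), P1:S(40) | bus: BusRd

bus = none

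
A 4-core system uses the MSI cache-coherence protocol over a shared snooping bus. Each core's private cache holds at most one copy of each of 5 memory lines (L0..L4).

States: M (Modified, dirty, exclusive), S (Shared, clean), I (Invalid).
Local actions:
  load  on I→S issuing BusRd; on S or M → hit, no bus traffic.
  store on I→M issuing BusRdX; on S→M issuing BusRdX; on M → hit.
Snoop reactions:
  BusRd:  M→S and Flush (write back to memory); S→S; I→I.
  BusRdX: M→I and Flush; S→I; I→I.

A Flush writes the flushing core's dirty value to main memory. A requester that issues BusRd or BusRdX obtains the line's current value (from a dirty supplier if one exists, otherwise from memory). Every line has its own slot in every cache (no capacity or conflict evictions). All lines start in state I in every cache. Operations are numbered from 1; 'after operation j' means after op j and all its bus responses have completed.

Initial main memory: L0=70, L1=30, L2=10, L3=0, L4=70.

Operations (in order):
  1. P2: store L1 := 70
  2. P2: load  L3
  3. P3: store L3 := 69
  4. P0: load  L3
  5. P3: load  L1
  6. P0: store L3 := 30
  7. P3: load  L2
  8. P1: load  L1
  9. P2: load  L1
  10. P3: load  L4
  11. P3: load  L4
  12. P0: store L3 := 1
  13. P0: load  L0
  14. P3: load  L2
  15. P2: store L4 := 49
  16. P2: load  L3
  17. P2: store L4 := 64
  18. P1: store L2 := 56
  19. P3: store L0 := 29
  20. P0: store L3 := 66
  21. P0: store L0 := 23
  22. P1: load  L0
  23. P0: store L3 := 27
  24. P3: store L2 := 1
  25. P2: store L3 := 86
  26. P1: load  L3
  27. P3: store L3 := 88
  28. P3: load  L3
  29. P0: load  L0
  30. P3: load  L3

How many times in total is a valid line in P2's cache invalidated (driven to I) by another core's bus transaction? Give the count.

[1] P2: store L1 := 70 | P0:I, P1:I, P2:M(70), P3:I | bus: BusRdX
[2] P2: load  L3 | P0:I, P1:I, P2:S(0), P3:I | bus: BusRd
[3] P3: store L3 := 69 | P0:I, P1:I, P2:I, P3:M(69) | bus: BusRdX
[4] P0: load  L3 | P0:S(69), P1:I, P2:I, P3:S(69) | bus: BusRd,Flush
[5] P3: load  L1 | P0:I, P1:I, P2:S(70), P3:S(70) | bus: BusRd,Flush
[6] P0: store L3 := 30 | P0:M(30), P1:I, P2:I, P3:I | bus: BusRdX
[7] P3: load  L2 | P0:I, P1:I, P2:I, P3:S(10) | bus: BusRd
[8] P1: load  L1 | P0:I, P1:S(70), P2:S(70), P3:S(70) | bus: BusRd
[9] P2: load  L1 | P0:I, P1:S(70), P2:S(70), P3:S(70) | bus: none
[10] P3: load  L4 | P0:I, P1:I, P2:I, P3:S(70) | bus: BusRd
[11] P3: load  L4 | P0:I, P1:I, P2:I, P3:S(70) | bus: none
[12] P0: store L3 := 1 | P0:M(1), P1:I, P2:I, P3:I | bus: none
[13] P0: load  L0 | P0:S(70), P1:I, P2:I, P3:I | bus: BusRd
[14] P3: load  L2 | P0:I, P1:I, P2:I, P3:S(10) | bus: none
[15] P2: store L4 := 49 | P0:I, P1:I, P2:M(49), P3:I | bus: BusRdX
[16] P2: load  L3 | P0:S(1), P1:I, P2:S(1), P3:I | bus: BusRd,Flush
[17] P2: store L4 := 64 | P0:I, P1:I, P2:M(64), P3:I | bus: none
[18] P1: store L2 := 56 | P0:I, P1:M(56), P2:I, P3:I | bus: BusRdX
[19] P3: store L0 := 29 | P0:I, P1:I, P2:I, P3:M(29) | bus: BusRdX
[20] P0: store L3 := 66 | P0:M(66), P1:I, P2:I, P3:I | bus: BusRdX
[21] P0: store L0 := 23 | P0:M(23), P1:I, P2:I, P3:I | bus: BusRdX,Flush
[22] P1: load  L0 | P0:S(23), P1:S(23), P2:I, P3:I | bus: BusRd,Flush
[23] P0: store L3 := 27 | P0:M(27), P1:I, P2:I, P3:I | bus: none
[24] P3: store L2 := 1 | P0:I, P1:I, P2:I, P3:M(1) | bus: BusRdX,Flush
[25] P2: store L3 := 86 | P0:I, P1:I, P2:M(86), P3:I | bus: BusRdX,Flush
[26] P1: load  L3 | P0:I, P1:S(86), P2:S(86), P3:I | bus: BusRd,Flush
[27] P3: store L3 := 88 | P0:I, P1:I, P2:I, P3:M(88) | bus: BusRdX
[28] P3: load  L3 | P0:I, P1:I, P2:I, P3:M(88) | bus: none
[29] P0: load  L0 | P0:S(23), P1:S(23), P2:I, P3:I | bus: none
[30] P3: load  L3 | P0:I, P1:I, P2:I, P3:M(88) | bus: none

invalidations = 3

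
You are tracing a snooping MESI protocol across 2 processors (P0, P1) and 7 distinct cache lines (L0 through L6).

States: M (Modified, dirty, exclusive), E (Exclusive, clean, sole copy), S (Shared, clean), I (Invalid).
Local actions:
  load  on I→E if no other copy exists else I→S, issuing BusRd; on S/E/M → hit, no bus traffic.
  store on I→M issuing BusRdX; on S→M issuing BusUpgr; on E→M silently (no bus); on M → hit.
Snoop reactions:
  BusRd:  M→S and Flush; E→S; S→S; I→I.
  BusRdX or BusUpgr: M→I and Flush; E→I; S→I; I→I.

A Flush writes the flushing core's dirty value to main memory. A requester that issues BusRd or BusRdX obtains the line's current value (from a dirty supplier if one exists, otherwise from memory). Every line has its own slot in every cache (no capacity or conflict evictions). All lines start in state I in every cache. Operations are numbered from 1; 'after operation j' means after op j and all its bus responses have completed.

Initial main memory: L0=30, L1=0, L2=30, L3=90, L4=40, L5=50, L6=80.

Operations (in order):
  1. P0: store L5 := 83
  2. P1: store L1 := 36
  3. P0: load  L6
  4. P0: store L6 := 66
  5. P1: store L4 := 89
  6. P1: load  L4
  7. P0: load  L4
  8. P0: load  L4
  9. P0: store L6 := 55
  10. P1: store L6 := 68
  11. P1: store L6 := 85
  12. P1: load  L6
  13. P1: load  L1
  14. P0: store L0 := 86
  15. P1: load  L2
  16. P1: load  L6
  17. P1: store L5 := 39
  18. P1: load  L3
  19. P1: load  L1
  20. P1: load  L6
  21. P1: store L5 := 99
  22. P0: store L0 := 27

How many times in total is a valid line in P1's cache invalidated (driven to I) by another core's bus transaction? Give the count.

invalidations = 0

[1] P0: store L5 := 83 | P0:M(83), P1:I | bus: BusRdX
[2] P1: store L1 := 36 | P0:I, P1:M(36) | bus: BusRdX
[3] P0: load  L6 | P0:E(80), P1:I | bus: BusRd
[4] P0: store L6 := 66 | P0:M(66), P1:I | bus: none
[5] P1: store L4 := 89 | P0:I, P1:M(89) | bus: BusRdX
[6] P1: load  L4 | P0:I, P1:M(89) | bus: none
[7] P0: load  L4 | P0:S(89), P1:S(89) | bus: BusRd,Flush
[8] P0: load  L4 | P0:S(89), P1:S(89) | bus: none
[9] P0: store L6 := 55 | P0:M(55), P1:I | bus: none
[10] P1: store L6 := 68 | P0:I, P1:M(68) | bus: BusRdX,Flush
[11] P1: store L6 := 85 | P0:I, P1:M(85) | bus: none
[12] P1: load  L6 | P0:I, P1:M(85) | bus: none
[13] P1: load  L1 | P0:I, P1:M(36) | bus: none
[14] P0: store L0 := 86 | P0:M(86), P1:I | bus: BusRdX
[15] P1: load  L2 | P0:I, P1:E(30) | bus: BusRd
[16] P1: load  L6 | P0:I, P1:M(85) | bus: none
[17] P1: store L5 := 39 | P0:I, P1:M(39) | bus: BusRdX,Flush
[18] P1: load  L3 | P0:I, P1:E(90) | bus: BusRd
[19] P1: load  L1 | P0:I, P1:M(36) | bus: none
[20] P1: load  L6 | P0:I, P1:M(85) | bus: none
[21] P1: store L5 := 99 | P0:I, P1:M(99) | bus: none
[22] P0: store L0 := 27 | P0:M(27), P1:I | bus: none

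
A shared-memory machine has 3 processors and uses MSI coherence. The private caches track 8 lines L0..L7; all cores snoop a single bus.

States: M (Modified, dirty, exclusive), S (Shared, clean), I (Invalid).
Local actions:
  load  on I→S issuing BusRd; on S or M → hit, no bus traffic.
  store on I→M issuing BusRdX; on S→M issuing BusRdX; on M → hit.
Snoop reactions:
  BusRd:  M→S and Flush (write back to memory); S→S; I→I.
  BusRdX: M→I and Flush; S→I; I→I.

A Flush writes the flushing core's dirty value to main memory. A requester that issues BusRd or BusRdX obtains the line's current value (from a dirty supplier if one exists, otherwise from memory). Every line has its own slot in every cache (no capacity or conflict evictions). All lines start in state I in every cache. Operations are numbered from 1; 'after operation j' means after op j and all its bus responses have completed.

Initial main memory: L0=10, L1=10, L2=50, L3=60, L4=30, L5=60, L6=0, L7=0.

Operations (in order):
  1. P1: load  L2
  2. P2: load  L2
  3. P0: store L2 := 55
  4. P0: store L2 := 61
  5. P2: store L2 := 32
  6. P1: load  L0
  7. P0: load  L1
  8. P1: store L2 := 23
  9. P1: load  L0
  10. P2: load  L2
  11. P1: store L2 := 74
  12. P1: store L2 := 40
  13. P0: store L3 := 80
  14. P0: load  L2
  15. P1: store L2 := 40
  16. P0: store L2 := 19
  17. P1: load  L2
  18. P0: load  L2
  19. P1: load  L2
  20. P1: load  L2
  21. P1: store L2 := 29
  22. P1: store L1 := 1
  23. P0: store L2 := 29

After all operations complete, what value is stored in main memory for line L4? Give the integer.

memory[L4] = 30

step 1: P1: load  L2  ⟶  ISI  (L2)  txn=BusRd  M[L2]=50
step 2: P2: load  L2  ⟶  ISS  (L2)  txn=BusRd  M[L2]=50
step 3: P0: store L2 := 55  ⟶  MII  (L2)  txn=BusRdX  M[L2]=50
step 4: P0: store L2 := 61  ⟶  MII  (L2)  txn=∅  M[L2]=50
step 5: P2: store L2 := 32  ⟶  IIM  (L2)  txn=BusRdX+Flush  M[L2]=61
step 6: P1: load  L0  ⟶  ISI  (L0)  txn=BusRd  M[L0]=10
step 7: P0: load  L1  ⟶  SII  (L1)  txn=BusRd  M[L1]=10
step 8: P1: store L2 := 23  ⟶  IMI  (L2)  txn=BusRdX+Flush  M[L2]=32
step 9: P1: load  L0  ⟶  ISI  (L0)  txn=∅  M[L0]=10
step 10: P2: load  L2  ⟶  ISS  (L2)  txn=BusRd+Flush  M[L2]=23
step 11: P1: store L2 := 74  ⟶  IMI  (L2)  txn=BusRdX  M[L2]=23
step 12: P1: store L2 := 40  ⟶  IMI  (L2)  txn=∅  M[L2]=23
step 13: P0: store L3 := 80  ⟶  MII  (L3)  txn=BusRdX  M[L3]=60
step 14: P0: load  L2  ⟶  SSI  (L2)  txn=BusRd+Flush  M[L2]=40
step 15: P1: store L2 := 40  ⟶  IMI  (L2)  txn=BusRdX  M[L2]=40
step 16: P0: store L2 := 19  ⟶  MII  (L2)  txn=BusRdX+Flush  M[L2]=40
step 17: P1: load  L2  ⟶  SSI  (L2)  txn=BusRd+Flush  M[L2]=19
step 18: P0: load  L2  ⟶  SSI  (L2)  txn=∅  M[L2]=19
step 19: P1: load  L2  ⟶  SSI  (L2)  txn=∅  M[L2]=19
step 20: P1: load  L2  ⟶  SSI  (L2)  txn=∅  M[L2]=19
step 21: P1: store L2 := 29  ⟶  IMI  (L2)  txn=BusRdX  M[L2]=19
step 22: P1: store L1 := 1  ⟶  IMI  (L1)  txn=BusRdX  M[L1]=10
step 23: P0: store L2 := 29  ⟶  MII  (L2)  txn=BusRdX+Flush  M[L2]=29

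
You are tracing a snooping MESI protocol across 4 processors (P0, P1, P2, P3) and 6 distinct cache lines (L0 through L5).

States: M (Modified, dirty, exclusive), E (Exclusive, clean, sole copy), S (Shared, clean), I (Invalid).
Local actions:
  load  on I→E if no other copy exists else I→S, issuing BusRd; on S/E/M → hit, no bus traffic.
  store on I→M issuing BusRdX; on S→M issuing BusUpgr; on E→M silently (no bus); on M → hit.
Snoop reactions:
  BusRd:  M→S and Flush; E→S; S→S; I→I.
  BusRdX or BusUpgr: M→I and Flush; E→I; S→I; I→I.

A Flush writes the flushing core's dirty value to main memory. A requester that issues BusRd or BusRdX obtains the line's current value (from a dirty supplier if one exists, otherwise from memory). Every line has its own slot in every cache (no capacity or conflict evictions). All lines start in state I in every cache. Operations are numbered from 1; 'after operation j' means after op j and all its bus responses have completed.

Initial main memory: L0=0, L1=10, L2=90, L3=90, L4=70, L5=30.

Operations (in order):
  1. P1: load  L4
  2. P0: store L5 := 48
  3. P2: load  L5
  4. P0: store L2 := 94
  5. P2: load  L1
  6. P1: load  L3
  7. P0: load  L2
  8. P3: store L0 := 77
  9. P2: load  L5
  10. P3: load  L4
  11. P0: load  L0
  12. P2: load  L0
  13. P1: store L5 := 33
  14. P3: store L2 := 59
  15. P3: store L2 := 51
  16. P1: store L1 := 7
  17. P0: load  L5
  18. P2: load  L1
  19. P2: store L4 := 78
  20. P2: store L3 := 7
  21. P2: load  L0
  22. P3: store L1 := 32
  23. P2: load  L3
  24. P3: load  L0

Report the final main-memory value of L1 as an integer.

memory[L1] = 7

[1] P1: load  L4 | P0:I, P1:E(70), P2:I, P3:I | bus: BusRd
[2] P0: store L5 := 48 | P0:M(48), P1:I, P2:I, P3:I | bus: BusRdX
[3] P2: load  L5 | P0:S(48), P1:I, P2:S(48), P3:I | bus: BusRd,Flush
[4] P0: store L2 := 94 | P0:M(94), P1:I, P2:I, P3:I | bus: BusRdX
[5] P2: load  L1 | P0:I, P1:I, P2:E(10), P3:I | bus: BusRd
[6] P1: load  L3 | P0:I, P1:E(90), P2:I, P3:I | bus: BusRd
[7] P0: load  L2 | P0:M(94), P1:I, P2:I, P3:I | bus: none
[8] P3: store L0 := 77 | P0:I, P1:I, P2:I, P3:M(77) | bus: BusRdX
[9] P2: load  L5 | P0:S(48), P1:I, P2:S(48), P3:I | bus: none
[10] P3: load  L4 | P0:I, P1:S(70), P2:I, P3:S(70) | bus: BusRd
[11] P0: load  L0 | P0:S(77), P1:I, P2:I, P3:S(77) | bus: BusRd,Flush
[12] P2: load  L0 | P0:S(77), P1:I, P2:S(77), P3:S(77) | bus: BusRd
[13] P1: store L5 := 33 | P0:I, P1:M(33), P2:I, P3:I | bus: BusRdX
[14] P3: store L2 := 59 | P0:I, P1:I, P2:I, P3:M(59) | bus: BusRdX,Flush
[15] P3: store L2 := 51 | P0:I, P1:I, P2:I, P3:M(51) | bus: none
[16] P1: store L1 := 7 | P0:I, P1:M(7), P2:I, P3:I | bus: BusRdX
[17] P0: load  L5 | P0:S(33), P1:S(33), P2:I, P3:I | bus: BusRd,Flush
[18] P2: load  L1 | P0:I, P1:S(7), P2:S(7), P3:I | bus: BusRd,Flush
[19] P2: store L4 := 78 | P0:I, P1:I, P2:M(78), P3:I | bus: BusRdX
[20] P2: store L3 := 7 | P0:I, P1:I, P2:M(7), P3:I | bus: BusRdX
[21] P2: load  L0 | P0:S(77), P1:I, P2:S(77), P3:S(77) | bus: none
[22] P3: store L1 := 32 | P0:I, P1:I, P2:I, P3:M(32) | bus: BusRdX
[23] P2: load  L3 | P0:I, P1:I, P2:M(7), P3:I | bus: none
[24] P3: load  L0 | P0:S(77), P1:I, P2:S(77), P3:S(77) | bus: none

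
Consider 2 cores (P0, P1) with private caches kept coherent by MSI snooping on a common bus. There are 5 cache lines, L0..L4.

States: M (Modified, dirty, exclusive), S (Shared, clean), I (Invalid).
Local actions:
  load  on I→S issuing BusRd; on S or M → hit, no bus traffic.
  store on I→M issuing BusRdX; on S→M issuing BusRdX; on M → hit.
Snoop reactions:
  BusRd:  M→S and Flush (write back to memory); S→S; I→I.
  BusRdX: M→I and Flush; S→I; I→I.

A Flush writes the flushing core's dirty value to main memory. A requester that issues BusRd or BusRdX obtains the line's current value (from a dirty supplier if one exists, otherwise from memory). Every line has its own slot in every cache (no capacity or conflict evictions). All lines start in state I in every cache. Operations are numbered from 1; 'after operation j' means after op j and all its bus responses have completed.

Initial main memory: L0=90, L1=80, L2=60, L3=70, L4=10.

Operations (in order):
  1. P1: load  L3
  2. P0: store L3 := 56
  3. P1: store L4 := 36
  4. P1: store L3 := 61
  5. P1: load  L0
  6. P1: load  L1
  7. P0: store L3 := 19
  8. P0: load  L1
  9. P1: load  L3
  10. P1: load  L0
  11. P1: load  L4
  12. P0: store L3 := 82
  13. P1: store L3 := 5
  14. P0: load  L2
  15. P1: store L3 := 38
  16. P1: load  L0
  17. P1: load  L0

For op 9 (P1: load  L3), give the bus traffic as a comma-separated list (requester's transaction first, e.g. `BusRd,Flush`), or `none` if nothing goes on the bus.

bus = BusRd,Flush

step 1: P1: load  L3  ⟶  IS  (L3)  txn=BusRd  M[L3]=70
step 2: P0: store L3 := 56  ⟶  MI  (L3)  txn=BusRdX  M[L3]=70
step 3: P1: store L4 := 36  ⟶  IM  (L4)  txn=BusRdX  M[L4]=10
step 4: P1: store L3 := 61  ⟶  IM  (L3)  txn=BusRdX+Flush  M[L3]=56
step 5: P1: load  L0  ⟶  IS  (L0)  txn=BusRd  M[L0]=90
step 6: P1: load  L1  ⟶  IS  (L1)  txn=BusRd  M[L1]=80
step 7: P0: store L3 := 19  ⟶  MI  (L3)  txn=BusRdX+Flush  M[L3]=61
step 8: P0: load  L1  ⟶  SS  (L1)  txn=BusRd  M[L1]=80
step 9: P1: load  L3  ⟶  SS  (L3)  txn=BusRd+Flush  M[L3]=19
step 10: P1: load  L0  ⟶  IS  (L0)  txn=∅  M[L0]=90
step 11: P1: load  L4  ⟶  IM  (L4)  txn=∅  M[L4]=10
step 12: P0: store L3 := 82  ⟶  MI  (L3)  txn=BusRdX  M[L3]=19
step 13: P1: store L3 := 5  ⟶  IM  (L3)  txn=BusRdX+Flush  M[L3]=82
step 14: P0: load  L2  ⟶  SI  (L2)  txn=BusRd  M[L2]=60
step 15: P1: store L3 := 38  ⟶  IM  (L3)  txn=∅  M[L3]=82
step 16: P1: load  L0  ⟶  IS  (L0)  txn=∅  M[L0]=90
step 17: P1: load  L0  ⟶  IS  (L0)  txn=∅  M[L0]=90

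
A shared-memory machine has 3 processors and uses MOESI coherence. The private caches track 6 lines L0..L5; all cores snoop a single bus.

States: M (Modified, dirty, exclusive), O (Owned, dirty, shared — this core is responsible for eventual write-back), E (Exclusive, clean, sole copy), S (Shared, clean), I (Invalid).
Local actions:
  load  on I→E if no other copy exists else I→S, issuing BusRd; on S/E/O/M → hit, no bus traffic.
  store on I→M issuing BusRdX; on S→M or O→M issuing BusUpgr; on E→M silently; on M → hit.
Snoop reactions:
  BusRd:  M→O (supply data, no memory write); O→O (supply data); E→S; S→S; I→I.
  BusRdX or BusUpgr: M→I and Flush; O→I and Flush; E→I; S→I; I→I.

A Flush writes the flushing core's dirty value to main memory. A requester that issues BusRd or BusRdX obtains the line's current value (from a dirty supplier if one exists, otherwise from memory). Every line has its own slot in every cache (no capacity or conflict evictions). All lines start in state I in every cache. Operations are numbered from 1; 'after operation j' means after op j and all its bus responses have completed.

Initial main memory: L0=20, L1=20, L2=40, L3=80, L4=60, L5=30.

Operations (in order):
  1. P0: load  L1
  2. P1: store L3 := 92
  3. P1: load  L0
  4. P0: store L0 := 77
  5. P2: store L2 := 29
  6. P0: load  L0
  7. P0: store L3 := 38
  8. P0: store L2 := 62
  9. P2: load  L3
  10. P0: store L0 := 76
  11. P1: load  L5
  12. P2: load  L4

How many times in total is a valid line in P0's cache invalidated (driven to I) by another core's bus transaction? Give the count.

step 1: P0: load  L1  ⟶  EII  (L1)  txn=BusRd  M[L1]=20
step 2: P1: store L3 := 92  ⟶  IMI  (L3)  txn=BusRdX  M[L3]=80
step 3: P1: load  L0  ⟶  IEI  (L0)  txn=BusRd  M[L0]=20
step 4: P0: store L0 := 77  ⟶  MII  (L0)  txn=BusRdX  M[L0]=20
step 5: P2: store L2 := 29  ⟶  IIM  (L2)  txn=BusRdX  M[L2]=40
step 6: P0: load  L0  ⟶  MII  (L0)  txn=∅  M[L0]=20
step 7: P0: store L3 := 38  ⟶  MII  (L3)  txn=BusRdX+Flush  M[L3]=92
step 8: P0: store L2 := 62  ⟶  MII  (L2)  txn=BusRdX+Flush  M[L2]=29
step 9: P2: load  L3  ⟶  OIS  (L3)  txn=BusRd  M[L3]=92
step 10: P0: store L0 := 76  ⟶  MII  (L0)  txn=∅  M[L0]=20
step 11: P1: load  L5  ⟶  IEI  (L5)  txn=BusRd  M[L5]=30
step 12: P2: load  L4  ⟶  IIE  (L4)  txn=BusRd  M[L4]=60

invalidations = 0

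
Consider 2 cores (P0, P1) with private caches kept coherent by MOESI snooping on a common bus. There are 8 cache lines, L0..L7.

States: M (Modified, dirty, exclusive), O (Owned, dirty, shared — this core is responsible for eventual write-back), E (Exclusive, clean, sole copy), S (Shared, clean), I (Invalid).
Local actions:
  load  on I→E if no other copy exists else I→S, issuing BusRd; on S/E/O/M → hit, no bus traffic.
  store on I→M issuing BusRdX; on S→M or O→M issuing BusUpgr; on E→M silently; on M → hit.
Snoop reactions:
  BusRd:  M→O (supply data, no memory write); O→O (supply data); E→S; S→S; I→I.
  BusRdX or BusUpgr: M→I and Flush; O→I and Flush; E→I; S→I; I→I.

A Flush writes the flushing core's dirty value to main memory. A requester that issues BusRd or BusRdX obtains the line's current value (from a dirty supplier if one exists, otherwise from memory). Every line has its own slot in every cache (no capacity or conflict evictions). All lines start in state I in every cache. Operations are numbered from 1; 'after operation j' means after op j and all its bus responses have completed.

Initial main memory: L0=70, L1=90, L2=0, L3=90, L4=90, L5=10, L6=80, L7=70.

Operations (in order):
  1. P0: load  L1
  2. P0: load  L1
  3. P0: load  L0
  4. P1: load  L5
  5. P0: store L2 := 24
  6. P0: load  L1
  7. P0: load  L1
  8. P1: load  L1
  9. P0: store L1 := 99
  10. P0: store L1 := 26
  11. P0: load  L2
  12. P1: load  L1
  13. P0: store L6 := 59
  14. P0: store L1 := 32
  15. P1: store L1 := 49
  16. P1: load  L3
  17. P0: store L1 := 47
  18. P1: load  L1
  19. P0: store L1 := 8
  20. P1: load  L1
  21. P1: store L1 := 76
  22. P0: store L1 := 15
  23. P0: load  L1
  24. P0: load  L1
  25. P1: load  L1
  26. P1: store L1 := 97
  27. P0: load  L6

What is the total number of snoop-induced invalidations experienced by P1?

  op1 P0: load  L1 → E/I on L1; bus BusRd; mem=90
  op2 P0: load  L1 → E/I on L1; bus (none); mem=90
  op3 P0: load  L0 → E/I on L0; bus BusRd; mem=70
  op4 P1: load  L5 → I/E on L5; bus BusRd; mem=10
  op5 P0: store L2 := 24 → M/I on L2; bus BusRdX; mem=0
  op6 P0: load  L1 → E/I on L1; bus (none); mem=90
  op7 P0: load  L1 → E/I on L1; bus (none); mem=90
  op8 P1: load  L1 → S/S on L1; bus BusRd; mem=90
  op9 P0: store L1 := 99 → M/I on L1; bus BusUpgr; mem=90
  op10 P0: store L1 := 26 → M/I on L1; bus (none); mem=90
  op11 P0: load  L2 → M/I on L2; bus (none); mem=0
  op12 P1: load  L1 → O/S on L1; bus BusRd; mem=90
  op13 P0: store L6 := 59 → M/I on L6; bus BusRdX; mem=80
  op14 P0: store L1 := 32 → M/I on L1; bus BusUpgr; mem=90
  op15 P1: store L1 := 49 → I/M on L1; bus BusRdX Flush; mem=32
  op16 P1: load  L3 → I/E on L3; bus BusRd; mem=90
  op17 P0: store L1 := 47 → M/I on L1; bus BusRdX Flush; mem=49
  op18 P1: load  L1 → O/S on L1; bus BusRd; mem=49
  op19 P0: store L1 := 8 → M/I on L1; bus BusUpgr; mem=49
  op20 P1: load  L1 → O/S on L1; bus BusRd; mem=49
  op21 P1: store L1 := 76 → I/M on L1; bus BusUpgr Flush; mem=8
  op22 P0: store L1 := 15 → M/I on L1; bus BusRdX Flush; mem=76
  op23 P0: load  L1 → M/I on L1; bus (none); mem=76
  op24 P0: load  L1 → M/I on L1; bus (none); mem=76
  op25 P1: load  L1 → O/S on L1; bus BusRd; mem=76
  op26 P1: store L1 := 97 → I/M on L1; bus BusUpgr Flush; mem=15
  op27 P0: load  L6 → M/I on L6; bus (none); mem=80

invalidations = 5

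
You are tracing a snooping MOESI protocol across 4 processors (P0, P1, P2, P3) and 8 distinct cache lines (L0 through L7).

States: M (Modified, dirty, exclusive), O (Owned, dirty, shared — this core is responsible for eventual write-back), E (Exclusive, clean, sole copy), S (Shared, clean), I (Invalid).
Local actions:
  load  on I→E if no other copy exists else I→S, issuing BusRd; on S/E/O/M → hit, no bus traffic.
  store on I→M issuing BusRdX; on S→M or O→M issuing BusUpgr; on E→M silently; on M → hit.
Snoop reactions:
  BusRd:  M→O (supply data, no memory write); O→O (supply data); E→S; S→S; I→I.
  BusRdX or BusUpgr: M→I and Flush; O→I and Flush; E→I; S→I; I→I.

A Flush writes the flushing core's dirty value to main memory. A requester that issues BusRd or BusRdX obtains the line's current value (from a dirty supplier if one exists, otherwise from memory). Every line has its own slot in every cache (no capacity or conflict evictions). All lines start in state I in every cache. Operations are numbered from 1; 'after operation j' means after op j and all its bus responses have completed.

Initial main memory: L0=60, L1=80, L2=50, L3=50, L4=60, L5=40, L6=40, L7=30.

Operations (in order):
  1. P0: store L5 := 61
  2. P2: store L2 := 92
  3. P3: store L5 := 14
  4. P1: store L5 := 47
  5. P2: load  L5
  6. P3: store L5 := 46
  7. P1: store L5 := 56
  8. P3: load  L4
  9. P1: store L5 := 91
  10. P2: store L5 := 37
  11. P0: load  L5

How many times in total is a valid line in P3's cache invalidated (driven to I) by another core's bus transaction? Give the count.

invalidations = 2

1. P0: store L5 := 61  bus=[BusRdX]  L5: P0=M P1=I P2=I P3=I  mem[L5]=40
2. P2: store L2 := 92  bus=[BusRdX]  L2: P0=I P1=I P2=M P3=I  mem[L2]=50
3. P3: store L5 := 14  bus=[BusRdX,Flush]  L5: P0=I P1=I P2=I P3=M  mem[L5]=61
4. P1: store L5 := 47  bus=[BusRdX,Flush]  L5: P0=I P1=M P2=I P3=I  mem[L5]=14
5. P2: load  L5  bus=[BusRd]  L5: P0=I P1=O P2=S P3=I  mem[L5]=14
6. P3: store L5 := 46  bus=[BusRdX,Flush]  L5: P0=I P1=I P2=I P3=M  mem[L5]=47
7. P1: store L5 := 56  bus=[BusRdX,Flush]  L5: P0=I P1=M P2=I P3=I  mem[L5]=46
8. P3: load  L4  bus=[BusRd]  L4: P0=I P1=I P2=I P3=E  mem[L4]=60
9. P1: store L5 := 91  bus=[-]  L5: P0=I P1=M P2=I P3=I  mem[L5]=46
10. P2: store L5 := 37  bus=[BusRdX,Flush]  L5: P0=I P1=I P2=M P3=I  mem[L5]=91
11. P0: load  L5  bus=[BusRd]  L5: P0=S P1=I P2=O P3=I  mem[L5]=91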